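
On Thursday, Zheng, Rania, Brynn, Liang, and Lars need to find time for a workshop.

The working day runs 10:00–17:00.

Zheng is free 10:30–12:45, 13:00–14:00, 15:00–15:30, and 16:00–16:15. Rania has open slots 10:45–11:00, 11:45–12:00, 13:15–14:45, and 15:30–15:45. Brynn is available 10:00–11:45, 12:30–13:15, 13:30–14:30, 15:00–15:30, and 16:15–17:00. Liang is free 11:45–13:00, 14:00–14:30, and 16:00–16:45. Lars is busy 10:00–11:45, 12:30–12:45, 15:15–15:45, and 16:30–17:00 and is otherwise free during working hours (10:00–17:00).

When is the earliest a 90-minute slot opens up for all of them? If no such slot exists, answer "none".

Lars free within 10:00–17:00: 11:45–12:30, 12:45–15:15, 15:45–16:30.
Zheng ∩ Rania: 10:45–11:00, 11:45–12:00, 13:15–14:00.
Zheng ∩ Rania ∩ Brynn: 10:45–11:00, 13:30–14:00.
Zheng ∩ Rania ∩ Brynn ∩ Liang: (none).
Zheng ∩ Rania ∩ Brynn ∩ Liang ∩ Lars: (none).
Windows ≥ 90 min: (none).

none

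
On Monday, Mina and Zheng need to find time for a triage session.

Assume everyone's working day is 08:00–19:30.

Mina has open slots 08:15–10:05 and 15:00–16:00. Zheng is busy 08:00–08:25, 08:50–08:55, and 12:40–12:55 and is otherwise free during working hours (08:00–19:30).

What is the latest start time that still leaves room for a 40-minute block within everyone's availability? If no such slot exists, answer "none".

Zheng free within 08:00–19:30: 08:25–08:50, 08:55–12:40, 12:55–19:30.
Mina ∩ Zheng: 08:25–08:50, 08:55–10:05, 15:00–16:00.
Windows ≥ 40 min: 08:55–10:05, 15:00–16:00.
Latest start in the last window 15:00–16:00 is 16:00 − 40 min = 15:20.

15:20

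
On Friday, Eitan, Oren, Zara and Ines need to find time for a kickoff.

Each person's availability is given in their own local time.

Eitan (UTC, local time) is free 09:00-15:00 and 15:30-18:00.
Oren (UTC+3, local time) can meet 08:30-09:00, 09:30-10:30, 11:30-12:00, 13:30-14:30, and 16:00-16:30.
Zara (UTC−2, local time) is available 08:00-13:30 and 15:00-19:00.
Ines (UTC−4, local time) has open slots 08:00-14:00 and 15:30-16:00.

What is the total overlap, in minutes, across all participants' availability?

30 minutes

Eitan → UTC: 09:00–15:00, 15:30–18:00.
Oren → UTC: 05:30–06:00, 06:30–07:30, 08:30–09:00, 10:30–11:30, 13:00–13:30.
Zara → UTC: 10:00–15:30, 17:00–21:00.
Ines → UTC: 12:00–18:00, 19:30–20:00.
Eitan ∩ Oren: 10:30–11:30, 13:00–13:30.
Eitan ∩ Oren ∩ Zara: 10:30–11:30, 13:00–13:30.
Eitan ∩ Oren ∩ Zara ∩ Ines: 13:00–13:30.
Total common minutes: 30.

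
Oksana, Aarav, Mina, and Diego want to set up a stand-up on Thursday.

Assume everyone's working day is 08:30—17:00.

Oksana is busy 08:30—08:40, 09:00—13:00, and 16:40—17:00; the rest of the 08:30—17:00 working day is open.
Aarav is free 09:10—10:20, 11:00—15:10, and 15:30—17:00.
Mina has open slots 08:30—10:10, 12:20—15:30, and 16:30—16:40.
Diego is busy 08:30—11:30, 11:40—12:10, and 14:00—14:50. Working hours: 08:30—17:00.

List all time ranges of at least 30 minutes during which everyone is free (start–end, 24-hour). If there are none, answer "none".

Oksana free within 08:30–17:00: 08:40–09:00, 13:00–16:40.
Diego free within 08:30–17:00: 11:30–11:40, 12:10–14:00, 14:50–17:00.
Oksana ∩ Aarav: 13:00–15:10, 15:30–16:40.
Oksana ∩ Aarav ∩ Mina: 13:00–15:10, 16:30–16:40.
Oksana ∩ Aarav ∩ Mina ∩ Diego: 13:00–14:00, 14:50–15:10, 16:30–16:40.
Windows ≥ 30 min: 13:00–14:00.

13:00–14:00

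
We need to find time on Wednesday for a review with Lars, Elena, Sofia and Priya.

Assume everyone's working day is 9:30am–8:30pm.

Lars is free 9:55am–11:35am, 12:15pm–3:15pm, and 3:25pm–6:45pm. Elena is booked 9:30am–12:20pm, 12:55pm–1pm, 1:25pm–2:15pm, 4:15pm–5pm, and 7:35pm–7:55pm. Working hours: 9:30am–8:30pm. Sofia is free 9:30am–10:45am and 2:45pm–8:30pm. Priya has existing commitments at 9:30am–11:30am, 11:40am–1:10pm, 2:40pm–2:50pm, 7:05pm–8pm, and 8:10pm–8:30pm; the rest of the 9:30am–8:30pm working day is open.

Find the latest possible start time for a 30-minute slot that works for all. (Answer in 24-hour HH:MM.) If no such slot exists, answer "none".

Elena free within 09:30–20:30: 12:20–12:55, 13:00–13:25, 14:15–16:15, 17:00–19:35, 19:55–20:30.
Priya free within 09:30–20:30: 11:30–11:40, 13:10–14:40, 14:50–19:05, 20:00–20:10.
Lars ∩ Elena: 12:20–12:55, 13:00–13:25, 14:15–15:15, 15:25–16:15, 17:00–18:45.
Lars ∩ Elena ∩ Sofia: 14:45–15:15, 15:25–16:15, 17:00–18:45.
Lars ∩ Elena ∩ Sofia ∩ Priya: 14:50–15:15, 15:25–16:15, 17:00–18:45.
Windows ≥ 30 min: 15:25–16:15, 17:00–18:45.
Latest start in the last window 17:00–18:45 is 18:45 − 30 min = 18:15.

18:15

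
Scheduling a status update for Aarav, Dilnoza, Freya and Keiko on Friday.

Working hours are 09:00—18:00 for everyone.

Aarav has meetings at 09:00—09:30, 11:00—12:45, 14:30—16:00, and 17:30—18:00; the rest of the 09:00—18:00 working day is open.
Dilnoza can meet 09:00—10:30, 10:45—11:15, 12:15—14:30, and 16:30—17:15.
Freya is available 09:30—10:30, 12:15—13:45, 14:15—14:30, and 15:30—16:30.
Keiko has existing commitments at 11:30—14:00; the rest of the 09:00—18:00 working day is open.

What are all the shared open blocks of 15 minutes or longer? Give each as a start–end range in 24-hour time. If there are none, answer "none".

Aarav free within 09:00–18:00: 09:30–11:00, 12:45–14:30, 16:00–17:30.
Keiko free within 09:00–18:00: 09:00–11:30, 14:00–18:00.
Aarav ∩ Dilnoza: 09:30–10:30, 10:45–11:00, 12:45–14:30, 16:30–17:15.
Aarav ∩ Dilnoza ∩ Freya: 09:30–10:30, 12:45–13:45, 14:15–14:30.
Aarav ∩ Dilnoza ∩ Freya ∩ Keiko: 09:30–10:30, 14:15–14:30.
Windows ≥ 15 min: 09:30–10:30, 14:15–14:30.

09:30–10:30, 14:15–14:30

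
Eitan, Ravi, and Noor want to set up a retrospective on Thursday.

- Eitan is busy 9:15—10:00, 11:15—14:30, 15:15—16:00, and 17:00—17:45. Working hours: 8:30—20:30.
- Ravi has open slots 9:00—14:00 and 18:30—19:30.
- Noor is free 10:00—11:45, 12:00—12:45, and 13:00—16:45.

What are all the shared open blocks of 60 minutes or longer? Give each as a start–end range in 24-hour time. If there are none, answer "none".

10:00–11:15

Eitan free within 08:30–20:30: 08:30–09:15, 10:00–11:15, 14:30–15:15, 16:00–17:00, 17:45–20:30.
Eitan ∩ Ravi: 09:00–09:15, 10:00–11:15, 18:30–19:30.
Eitan ∩ Ravi ∩ Noor: 10:00–11:15.
Windows ≥ 60 min: 10:00–11:15.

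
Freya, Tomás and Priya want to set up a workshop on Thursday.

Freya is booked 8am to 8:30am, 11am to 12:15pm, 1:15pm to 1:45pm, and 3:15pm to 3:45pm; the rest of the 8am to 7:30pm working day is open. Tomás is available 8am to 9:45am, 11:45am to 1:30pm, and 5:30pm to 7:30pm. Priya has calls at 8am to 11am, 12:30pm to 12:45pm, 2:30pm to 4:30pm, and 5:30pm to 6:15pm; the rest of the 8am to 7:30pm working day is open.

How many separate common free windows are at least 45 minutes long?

Freya free within 08:00–19:30: 08:30–11:00, 12:15–13:15, 13:45–15:15, 15:45–19:30.
Priya free within 08:00–19:30: 11:00–12:30, 12:45–14:30, 16:30–17:30, 18:15–19:30.
Freya ∩ Tomás: 08:30–09:45, 12:15–13:15, 17:30–19:30.
Freya ∩ Tomás ∩ Priya: 12:15–12:30, 12:45–13:15, 18:15–19:30.
Windows ≥ 45 min: 18:15–19:30.
That's 1 window.

1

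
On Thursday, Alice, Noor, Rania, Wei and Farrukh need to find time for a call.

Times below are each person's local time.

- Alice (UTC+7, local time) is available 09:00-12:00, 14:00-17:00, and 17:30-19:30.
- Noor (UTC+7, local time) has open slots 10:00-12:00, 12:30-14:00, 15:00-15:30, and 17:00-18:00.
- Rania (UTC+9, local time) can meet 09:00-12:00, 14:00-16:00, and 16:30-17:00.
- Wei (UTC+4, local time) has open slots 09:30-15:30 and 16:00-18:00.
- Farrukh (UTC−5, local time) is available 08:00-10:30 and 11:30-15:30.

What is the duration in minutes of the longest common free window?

0 minutes

Alice → UTC: 02:00–05:00, 07:00–10:00, 10:30–12:30.
Noor → UTC: 03:00–05:00, 05:30–07:00, 08:00–08:30, 10:00–11:00.
Rania → UTC: 00:00–03:00, 05:00–07:00, 07:30–08:00.
Wei → UTC: 05:30–11:30, 12:00–14:00.
Farrukh → UTC: 13:00–15:30, 16:30–20:30.
Alice ∩ Noor: 03:00–05:00, 08:00–08:30, 10:30–11:00.
Alice ∩ Noor ∩ Rania: (none).
Alice ∩ Noor ∩ Rania ∩ Wei: (none).
Alice ∩ Noor ∩ Rania ∩ Wei ∩ Farrukh: (none).
No common window.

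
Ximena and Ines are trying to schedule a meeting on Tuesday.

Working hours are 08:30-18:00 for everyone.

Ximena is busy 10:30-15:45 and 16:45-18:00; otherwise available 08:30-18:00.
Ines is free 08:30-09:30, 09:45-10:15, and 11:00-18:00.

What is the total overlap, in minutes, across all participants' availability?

Ximena free within 08:30–18:00: 08:30–10:30, 15:45–16:45.
Ximena ∩ Ines: 08:30–09:30, 09:45–10:15, 15:45–16:45.
Total common minutes: 60 + 30 + 60 = 150.

150 minutes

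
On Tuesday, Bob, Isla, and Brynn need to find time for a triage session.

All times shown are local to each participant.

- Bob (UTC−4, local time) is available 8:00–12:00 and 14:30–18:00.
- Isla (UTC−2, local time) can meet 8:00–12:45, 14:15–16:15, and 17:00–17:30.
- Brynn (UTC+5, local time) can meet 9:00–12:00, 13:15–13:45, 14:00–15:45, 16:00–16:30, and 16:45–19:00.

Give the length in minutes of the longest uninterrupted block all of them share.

120 minutes

Bob → UTC: 12:00–16:00, 18:30–22:00.
Isla → UTC: 10:00–14:45, 16:15–18:15, 19:00–19:30.
Brynn → UTC: 04:00–07:00, 08:15–08:45, 09:00–10:45, 11:00–11:30, 11:45–14:00.
Bob ∩ Isla: 12:00–14:45, 19:00–19:30.
Bob ∩ Isla ∩ Brynn: 12:00–14:00.
Single common window of 120 minutes.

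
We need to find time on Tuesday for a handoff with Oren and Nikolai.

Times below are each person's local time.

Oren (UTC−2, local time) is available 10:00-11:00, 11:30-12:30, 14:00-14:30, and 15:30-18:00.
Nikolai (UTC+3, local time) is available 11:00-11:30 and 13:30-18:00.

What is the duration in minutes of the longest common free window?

60 minutes

Oren → UTC: 12:00–13:00, 13:30–14:30, 16:00–16:30, 17:30–20:00.
Nikolai → UTC: 08:00–08:30, 10:30–15:00.
Oren ∩ Nikolai: 12:00–13:00, 13:30–14:30.
Common window lengths: 60, 60 min; longest is 60.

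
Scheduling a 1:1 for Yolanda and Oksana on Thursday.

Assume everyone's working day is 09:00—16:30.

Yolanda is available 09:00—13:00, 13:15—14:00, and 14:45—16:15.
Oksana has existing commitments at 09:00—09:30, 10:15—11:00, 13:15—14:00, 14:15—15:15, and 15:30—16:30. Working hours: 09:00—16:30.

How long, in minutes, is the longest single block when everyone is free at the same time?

Oksana free within 09:00–16:30: 09:30–10:15, 11:00–13:15, 14:00–14:15, 15:15–15:30.
Yolanda ∩ Oksana: 09:30–10:15, 11:00–13:00, 15:15–15:30.
Common window lengths: 45, 120, 15 min; longest is 120.

120 minutes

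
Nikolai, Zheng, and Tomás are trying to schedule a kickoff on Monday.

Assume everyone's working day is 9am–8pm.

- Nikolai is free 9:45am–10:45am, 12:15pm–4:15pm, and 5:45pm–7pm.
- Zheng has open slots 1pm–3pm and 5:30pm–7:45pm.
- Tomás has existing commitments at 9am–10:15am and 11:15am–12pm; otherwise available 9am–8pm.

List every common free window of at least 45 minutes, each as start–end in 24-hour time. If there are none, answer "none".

Tomás free within 09:00–20:00: 10:15–11:15, 12:00–20:00.
Nikolai ∩ Zheng: 13:00–15:00, 17:45–19:00.
Nikolai ∩ Zheng ∩ Tomás: 13:00–15:00, 17:45–19:00.
Windows ≥ 45 min: 13:00–15:00, 17:45–19:00.

13:00–15:00, 17:45–19:00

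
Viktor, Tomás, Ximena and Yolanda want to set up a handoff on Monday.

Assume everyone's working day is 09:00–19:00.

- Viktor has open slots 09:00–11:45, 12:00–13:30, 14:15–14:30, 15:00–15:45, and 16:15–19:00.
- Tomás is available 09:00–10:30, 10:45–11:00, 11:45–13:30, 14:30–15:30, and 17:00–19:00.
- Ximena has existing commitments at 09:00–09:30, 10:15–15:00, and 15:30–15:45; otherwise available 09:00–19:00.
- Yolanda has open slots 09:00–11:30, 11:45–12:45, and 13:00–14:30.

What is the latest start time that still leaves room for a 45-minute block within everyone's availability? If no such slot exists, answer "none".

09:30

Ximena free within 09:00–19:00: 09:30–10:15, 15:00–15:30, 15:45–19:00.
Viktor ∩ Tomás: 09:00–10:30, 10:45–11:00, 12:00–13:30, 15:00–15:30, 17:00–19:00.
Viktor ∩ Tomás ∩ Ximena: 09:30–10:15, 15:00–15:30, 17:00–19:00.
Viktor ∩ Tomás ∩ Ximena ∩ Yolanda: 09:30–10:15.
Windows ≥ 45 min: 09:30–10:15.
Latest start in the last window 09:30–10:15 is 10:15 − 45 min = 09:30.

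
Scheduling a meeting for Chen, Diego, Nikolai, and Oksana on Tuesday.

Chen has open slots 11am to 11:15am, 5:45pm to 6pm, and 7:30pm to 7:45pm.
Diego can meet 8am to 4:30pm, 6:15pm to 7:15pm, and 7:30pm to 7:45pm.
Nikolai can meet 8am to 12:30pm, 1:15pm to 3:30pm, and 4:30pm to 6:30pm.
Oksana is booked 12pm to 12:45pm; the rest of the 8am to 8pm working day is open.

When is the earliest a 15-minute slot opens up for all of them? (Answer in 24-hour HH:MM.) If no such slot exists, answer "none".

11:00

Oksana free within 08:00–20:00: 08:00–12:00, 12:45–20:00.
Chen ∩ Diego: 11:00–11:15, 19:30–19:45.
Chen ∩ Diego ∩ Nikolai: 11:00–11:15.
Chen ∩ Diego ∩ Nikolai ∩ Oksana: 11:00–11:15.
Windows ≥ 15 min: 11:00–11:15.
Earliest such window starts at 11:00.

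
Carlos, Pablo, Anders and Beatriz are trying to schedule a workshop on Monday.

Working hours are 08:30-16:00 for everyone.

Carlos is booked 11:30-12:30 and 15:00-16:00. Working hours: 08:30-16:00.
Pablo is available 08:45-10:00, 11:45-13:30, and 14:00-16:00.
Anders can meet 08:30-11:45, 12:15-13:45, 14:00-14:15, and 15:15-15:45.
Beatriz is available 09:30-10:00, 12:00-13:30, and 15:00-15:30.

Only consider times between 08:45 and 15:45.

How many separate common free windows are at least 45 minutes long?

Carlos free within 08:30–16:00: 08:30–11:30, 12:30–15:00.
Carlos ∩ Pablo: 08:45–10:00, 12:30–13:30, 14:00–15:00.
Carlos ∩ Pablo ∩ Anders: 08:45–10:00, 12:30–13:30, 14:00–14:15.
Carlos ∩ Pablo ∩ Anders ∩ Beatriz: 09:30–10:00, 12:30–13:30.
Restricted to 08:45–15:45: 09:30–10:00, 12:30–13:30.
Windows ≥ 45 min: 12:30–13:30.
That's 1 window.

1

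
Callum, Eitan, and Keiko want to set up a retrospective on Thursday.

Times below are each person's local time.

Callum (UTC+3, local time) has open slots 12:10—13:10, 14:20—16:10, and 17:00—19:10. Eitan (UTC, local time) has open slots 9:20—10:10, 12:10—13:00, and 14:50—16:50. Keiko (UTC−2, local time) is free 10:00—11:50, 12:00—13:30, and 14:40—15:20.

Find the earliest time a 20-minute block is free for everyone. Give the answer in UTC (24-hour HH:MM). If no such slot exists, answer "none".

12:10

Callum → UTC: 09:10–10:10, 11:20–13:10, 14:00–16:10.
Eitan → UTC: 09:20–10:10, 12:10–13:00, 14:50–16:50.
Keiko → UTC: 12:00–13:50, 14:00–15:30, 16:40–17:20.
Callum ∩ Eitan: 09:20–10:10, 12:10–13:00, 14:50–16:10.
Callum ∩ Eitan ∩ Keiko: 12:10–13:00, 14:50–15:30.
Windows ≥ 20 min: 12:10–13:00, 14:50–15:30.
Earliest such window starts at 12:10.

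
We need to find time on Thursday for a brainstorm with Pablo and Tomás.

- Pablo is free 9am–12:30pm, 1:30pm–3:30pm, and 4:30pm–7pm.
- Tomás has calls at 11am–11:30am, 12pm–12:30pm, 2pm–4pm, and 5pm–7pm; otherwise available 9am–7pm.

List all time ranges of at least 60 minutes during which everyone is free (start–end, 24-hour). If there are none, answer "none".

Tomás free within 09:00–19:00: 09:00–11:00, 11:30–12:00, 12:30–14:00, 16:00–17:00.
Pablo ∩ Tomás: 09:00–11:00, 11:30–12:00, 13:30–14:00, 16:30–17:00.
Windows ≥ 60 min: 09:00–11:00.

09:00–11:00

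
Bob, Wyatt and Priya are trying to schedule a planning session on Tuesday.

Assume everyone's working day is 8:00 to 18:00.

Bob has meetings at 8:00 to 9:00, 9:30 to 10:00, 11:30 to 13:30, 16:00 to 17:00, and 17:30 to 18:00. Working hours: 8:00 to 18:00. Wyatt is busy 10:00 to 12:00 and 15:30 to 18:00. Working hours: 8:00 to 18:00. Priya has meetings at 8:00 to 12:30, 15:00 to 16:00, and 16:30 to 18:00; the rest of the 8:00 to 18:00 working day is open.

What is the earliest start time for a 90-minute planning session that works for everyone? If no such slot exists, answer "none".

Bob free within 08:00–18:00: 09:00–09:30, 10:00–11:30, 13:30–16:00, 17:00–17:30.
Wyatt free within 08:00–18:00: 08:00–10:00, 12:00–15:30.
Priya free within 08:00–18:00: 12:30–15:00, 16:00–16:30.
Bob ∩ Wyatt: 09:00–09:30, 13:30–15:30.
Bob ∩ Wyatt ∩ Priya: 13:30–15:00.
Windows ≥ 90 min: 13:30–15:00.
Earliest such window starts at 13:30.

13:30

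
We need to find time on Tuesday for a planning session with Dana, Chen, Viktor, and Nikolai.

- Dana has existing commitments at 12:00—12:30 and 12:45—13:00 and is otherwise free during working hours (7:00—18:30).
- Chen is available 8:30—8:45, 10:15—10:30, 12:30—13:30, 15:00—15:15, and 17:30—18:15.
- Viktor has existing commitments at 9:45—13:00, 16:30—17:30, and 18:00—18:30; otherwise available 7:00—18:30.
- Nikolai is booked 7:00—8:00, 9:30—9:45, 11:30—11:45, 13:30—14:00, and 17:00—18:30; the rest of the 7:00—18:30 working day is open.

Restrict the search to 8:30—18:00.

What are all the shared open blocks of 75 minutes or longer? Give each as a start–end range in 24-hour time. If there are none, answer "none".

none

Dana free within 07:00–18:30: 07:00–12:00, 12:30–12:45, 13:00–18:30.
Viktor free within 07:00–18:30: 07:00–09:45, 13:00–16:30, 17:30–18:00.
Nikolai free within 07:00–18:30: 08:00–09:30, 09:45–11:30, 11:45–13:30, 14:00–17:00.
Dana ∩ Chen: 08:30–08:45, 10:15–10:30, 12:30–12:45, 13:00–13:30, 15:00–15:15, 17:30–18:15.
Dana ∩ Chen ∩ Viktor: 08:30–08:45, 13:00–13:30, 15:00–15:15, 17:30–18:00.
Dana ∩ Chen ∩ Viktor ∩ Nikolai: 08:30–08:45, 13:00–13:30, 15:00–15:15.
Restricted to 08:30–18:00: 08:30–08:45, 13:00–13:30, 15:00–15:15.
Windows ≥ 75 min: (none).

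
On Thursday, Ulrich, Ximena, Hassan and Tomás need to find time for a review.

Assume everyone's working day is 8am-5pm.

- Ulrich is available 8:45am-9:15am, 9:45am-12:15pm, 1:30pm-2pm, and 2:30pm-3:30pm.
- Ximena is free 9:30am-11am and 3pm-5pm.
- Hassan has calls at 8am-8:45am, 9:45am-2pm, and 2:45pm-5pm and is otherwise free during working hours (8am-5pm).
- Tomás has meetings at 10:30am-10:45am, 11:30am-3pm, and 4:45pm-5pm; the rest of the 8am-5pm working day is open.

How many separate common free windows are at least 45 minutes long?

Hassan free within 08:00–17:00: 08:45–09:45, 14:00–14:45.
Tomás free within 08:00–17:00: 08:00–10:30, 10:45–11:30, 15:00–16:45.
Ulrich ∩ Ximena: 09:45–11:00, 15:00–15:30.
Ulrich ∩ Ximena ∩ Hassan: (none).
Ulrich ∩ Ximena ∩ Hassan ∩ Tomás: (none).
Windows ≥ 45 min: (none).
That's 0 windows.

0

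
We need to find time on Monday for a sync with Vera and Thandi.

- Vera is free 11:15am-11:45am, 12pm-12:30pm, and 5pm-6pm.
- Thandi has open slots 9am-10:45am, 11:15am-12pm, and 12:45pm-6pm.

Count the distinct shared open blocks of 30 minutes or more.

Vera ∩ Thandi: 11:15–11:45, 17:00–18:00.
Windows ≥ 30 min: 11:15–11:45, 17:00–18:00.
That's 2 windows.

2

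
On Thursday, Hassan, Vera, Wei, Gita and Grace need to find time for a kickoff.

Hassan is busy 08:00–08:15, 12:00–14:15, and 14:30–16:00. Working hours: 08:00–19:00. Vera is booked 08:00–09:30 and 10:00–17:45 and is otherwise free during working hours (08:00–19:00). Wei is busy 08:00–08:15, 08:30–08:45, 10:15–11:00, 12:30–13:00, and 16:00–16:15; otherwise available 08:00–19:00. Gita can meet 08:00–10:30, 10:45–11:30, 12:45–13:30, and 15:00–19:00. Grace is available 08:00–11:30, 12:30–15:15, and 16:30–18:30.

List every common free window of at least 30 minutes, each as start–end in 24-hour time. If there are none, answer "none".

09:30–10:00, 17:45–18:30

Hassan free within 08:00–19:00: 08:15–12:00, 14:15–14:30, 16:00–19:00.
Vera free within 08:00–19:00: 09:30–10:00, 17:45–19:00.
Wei free within 08:00–19:00: 08:15–08:30, 08:45–10:15, 11:00–12:30, 13:00–16:00, 16:15–19:00.
Hassan ∩ Vera: 09:30–10:00, 17:45–19:00.
Hassan ∩ Vera ∩ Wei: 09:30–10:00, 17:45–19:00.
Hassan ∩ Vera ∩ Wei ∩ Gita: 09:30–10:00, 17:45–19:00.
Hassan ∩ Vera ∩ Wei ∩ Gita ∩ Grace: 09:30–10:00, 17:45–18:30.
Windows ≥ 30 min: 09:30–10:00, 17:45–18:30.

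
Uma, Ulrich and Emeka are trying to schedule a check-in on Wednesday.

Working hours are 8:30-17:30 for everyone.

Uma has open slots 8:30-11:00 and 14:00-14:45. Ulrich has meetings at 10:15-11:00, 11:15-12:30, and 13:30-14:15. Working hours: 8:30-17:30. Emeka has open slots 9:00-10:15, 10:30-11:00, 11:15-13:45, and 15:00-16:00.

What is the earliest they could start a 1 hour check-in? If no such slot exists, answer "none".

09:00

Ulrich free within 08:30–17:30: 08:30–10:15, 11:00–11:15, 12:30–13:30, 14:15–17:30.
Uma ∩ Ulrich: 08:30–10:15, 14:15–14:45.
Uma ∩ Ulrich ∩ Emeka: 09:00–10:15.
Windows ≥ 60 min: 09:00–10:15.
Earliest such window starts at 09:00.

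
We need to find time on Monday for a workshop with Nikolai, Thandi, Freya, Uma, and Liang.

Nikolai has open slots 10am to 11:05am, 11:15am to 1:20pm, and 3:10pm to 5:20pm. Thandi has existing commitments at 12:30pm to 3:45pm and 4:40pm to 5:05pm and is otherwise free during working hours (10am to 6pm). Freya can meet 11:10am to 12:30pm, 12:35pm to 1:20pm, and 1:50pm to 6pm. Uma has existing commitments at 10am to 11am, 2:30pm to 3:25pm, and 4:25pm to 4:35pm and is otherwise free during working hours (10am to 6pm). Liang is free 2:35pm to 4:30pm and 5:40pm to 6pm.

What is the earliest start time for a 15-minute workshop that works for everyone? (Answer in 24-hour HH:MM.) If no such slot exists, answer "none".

Thandi free within 10:00–18:00: 10:00–12:30, 15:45–16:40, 17:05–18:00.
Uma free within 10:00–18:00: 11:00–14:30, 15:25–16:25, 16:35–18:00.
Nikolai ∩ Thandi: 10:00–11:05, 11:15–12:30, 15:45–16:40, 17:05–17:20.
Nikolai ∩ Thandi ∩ Freya: 11:15–12:30, 15:45–16:40, 17:05–17:20.
Nikolai ∩ Thandi ∩ Freya ∩ Uma: 11:15–12:30, 15:45–16:25, 16:35–16:40, 17:05–17:20.
Nikolai ∩ Thandi ∩ Freya ∩ Uma ∩ Liang: 15:45–16:25.
Windows ≥ 15 min: 15:45–16:25.
Earliest such window starts at 15:45.

15:45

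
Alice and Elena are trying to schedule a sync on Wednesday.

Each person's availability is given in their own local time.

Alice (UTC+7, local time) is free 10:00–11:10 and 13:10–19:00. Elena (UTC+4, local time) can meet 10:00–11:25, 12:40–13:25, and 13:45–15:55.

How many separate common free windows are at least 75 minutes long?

Alice → UTC: 03:00–04:10, 06:10–12:00.
Elena → UTC: 06:00–07:25, 08:40–09:25, 09:45–11:55.
Alice ∩ Elena: 06:10–07:25, 08:40–09:25, 09:45–11:55.
Windows ≥ 75 min: 06:10–07:25, 09:45–11:55.
That's 2 windows.

2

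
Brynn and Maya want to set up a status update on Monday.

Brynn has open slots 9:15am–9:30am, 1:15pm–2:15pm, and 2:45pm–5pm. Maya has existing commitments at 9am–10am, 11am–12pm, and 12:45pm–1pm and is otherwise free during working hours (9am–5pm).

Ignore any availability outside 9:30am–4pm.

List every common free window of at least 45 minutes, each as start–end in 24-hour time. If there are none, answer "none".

13:15–14:15, 14:45–16:00

Maya free within 09:00–17:00: 10:00–11:00, 12:00–12:45, 13:00–17:00.
Brynn ∩ Maya: 13:15–14:15, 14:45–17:00.
Restricted to 09:30–16:00: 13:15–14:15, 14:45–16:00.
Windows ≥ 45 min: 13:15–14:15, 14:45–16:00.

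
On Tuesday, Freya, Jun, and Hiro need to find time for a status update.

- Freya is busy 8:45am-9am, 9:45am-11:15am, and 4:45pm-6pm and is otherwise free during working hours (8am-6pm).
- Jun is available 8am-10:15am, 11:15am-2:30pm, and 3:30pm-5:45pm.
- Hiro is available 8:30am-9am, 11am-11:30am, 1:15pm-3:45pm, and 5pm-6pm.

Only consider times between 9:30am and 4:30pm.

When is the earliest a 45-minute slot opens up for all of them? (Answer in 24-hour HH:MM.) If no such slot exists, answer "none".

13:15

Freya free within 08:00–18:00: 08:00–08:45, 09:00–09:45, 11:15–16:45.
Freya ∩ Jun: 08:00–08:45, 09:00–09:45, 11:15–14:30, 15:30–16:45.
Freya ∩ Jun ∩ Hiro: 08:30–08:45, 11:15–11:30, 13:15–14:30, 15:30–15:45.
Restricted to 09:30–16:30: 11:15–11:30, 13:15–14:30, 15:30–15:45.
Windows ≥ 45 min: 13:15–14:30.
Earliest such window starts at 13:15.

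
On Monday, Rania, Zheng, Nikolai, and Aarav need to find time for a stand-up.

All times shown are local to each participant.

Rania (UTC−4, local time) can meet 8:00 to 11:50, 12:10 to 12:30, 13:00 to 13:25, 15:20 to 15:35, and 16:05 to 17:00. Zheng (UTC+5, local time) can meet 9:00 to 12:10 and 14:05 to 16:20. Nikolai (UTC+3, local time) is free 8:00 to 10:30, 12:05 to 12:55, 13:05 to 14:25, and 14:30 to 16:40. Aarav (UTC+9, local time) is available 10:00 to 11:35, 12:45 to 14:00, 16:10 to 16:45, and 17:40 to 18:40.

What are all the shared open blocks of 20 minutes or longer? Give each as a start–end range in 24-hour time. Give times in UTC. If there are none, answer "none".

Rania → UTC: 12:00–15:50, 16:10–16:30, 17:00–17:25, 19:20–19:35, 20:05–21:00.
Zheng → UTC: 04:00–07:10, 09:05–11:20.
Nikolai → UTC: 05:00–07:30, 09:05–09:55, 10:05–11:25, 11:30–13:40.
Aarav → UTC: 01:00–02:35, 03:45–05:00, 07:10–07:45, 08:40–09:40.
Rania ∩ Zheng: (none).
Rania ∩ Zheng ∩ Nikolai: (none).
Rania ∩ Zheng ∩ Nikolai ∩ Aarav: (none).
Windows ≥ 20 min: (none).

none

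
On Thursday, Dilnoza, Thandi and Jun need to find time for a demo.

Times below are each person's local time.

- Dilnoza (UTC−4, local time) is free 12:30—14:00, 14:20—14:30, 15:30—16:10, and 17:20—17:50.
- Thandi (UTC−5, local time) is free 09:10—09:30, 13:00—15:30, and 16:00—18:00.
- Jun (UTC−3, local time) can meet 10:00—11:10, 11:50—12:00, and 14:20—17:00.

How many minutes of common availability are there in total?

40 minutes

Dilnoza → UTC: 16:30–18:00, 18:20–18:30, 19:30–20:10, 21:20–21:50.
Thandi → UTC: 14:10–14:30, 18:00–20:30, 21:00–23:00.
Jun → UTC: 13:00–14:10, 14:50–15:00, 17:20–20:00.
Dilnoza ∩ Thandi: 18:20–18:30, 19:30–20:10, 21:20–21:50.
Dilnoza ∩ Thandi ∩ Jun: 18:20–18:30, 19:30–20:00.
Total common minutes: 10 + 30 = 40.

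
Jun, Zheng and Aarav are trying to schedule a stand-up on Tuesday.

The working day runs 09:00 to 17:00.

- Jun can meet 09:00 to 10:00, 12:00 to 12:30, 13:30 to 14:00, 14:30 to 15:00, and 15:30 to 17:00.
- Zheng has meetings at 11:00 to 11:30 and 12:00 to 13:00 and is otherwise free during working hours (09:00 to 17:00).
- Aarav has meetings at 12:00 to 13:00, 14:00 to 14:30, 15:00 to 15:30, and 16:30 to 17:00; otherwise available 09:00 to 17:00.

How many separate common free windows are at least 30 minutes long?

Zheng free within 09:00–17:00: 09:00–11:00, 11:30–12:00, 13:00–17:00.
Aarav free within 09:00–17:00: 09:00–12:00, 13:00–14:00, 14:30–15:00, 15:30–16:30.
Jun ∩ Zheng: 09:00–10:00, 13:30–14:00, 14:30–15:00, 15:30–17:00.
Jun ∩ Zheng ∩ Aarav: 09:00–10:00, 13:30–14:00, 14:30–15:00, 15:30–16:30.
Windows ≥ 30 min: 09:00–10:00, 13:30–14:00, 14:30–15:00, 15:30–16:30.
That's 4 windows.

4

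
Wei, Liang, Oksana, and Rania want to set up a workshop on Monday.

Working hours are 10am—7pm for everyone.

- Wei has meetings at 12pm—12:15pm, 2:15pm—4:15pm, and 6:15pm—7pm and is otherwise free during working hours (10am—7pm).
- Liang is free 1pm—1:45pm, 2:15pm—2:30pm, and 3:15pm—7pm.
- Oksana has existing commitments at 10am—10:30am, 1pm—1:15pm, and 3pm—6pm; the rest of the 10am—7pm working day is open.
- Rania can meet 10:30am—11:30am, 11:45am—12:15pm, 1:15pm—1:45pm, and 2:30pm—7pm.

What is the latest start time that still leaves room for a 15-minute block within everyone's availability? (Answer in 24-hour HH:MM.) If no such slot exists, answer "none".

Wei free within 10:00–19:00: 10:00–12:00, 12:15–14:15, 16:15–18:15.
Oksana free within 10:00–19:00: 10:30–13:00, 13:15–15:00, 18:00–19:00.
Wei ∩ Liang: 13:00–13:45, 16:15–18:15.
Wei ∩ Liang ∩ Oksana: 13:15–13:45, 18:00–18:15.
Wei ∩ Liang ∩ Oksana ∩ Rania: 13:15–13:45, 18:00–18:15.
Windows ≥ 15 min: 13:15–13:45, 18:00–18:15.
Latest start in the last window 18:00–18:15 is 18:15 − 15 min = 18:00.

18:00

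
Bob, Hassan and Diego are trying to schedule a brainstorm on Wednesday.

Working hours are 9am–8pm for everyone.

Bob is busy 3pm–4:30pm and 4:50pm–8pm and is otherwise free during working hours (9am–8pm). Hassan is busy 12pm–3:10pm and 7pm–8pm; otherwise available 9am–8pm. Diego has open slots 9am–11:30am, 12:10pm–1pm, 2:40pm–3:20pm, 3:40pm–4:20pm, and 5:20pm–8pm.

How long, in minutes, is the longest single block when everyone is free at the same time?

150 minutes

Bob free within 09:00–20:00: 09:00–15:00, 16:30–16:50.
Hassan free within 09:00–20:00: 09:00–12:00, 15:10–19:00.
Bob ∩ Hassan: 09:00–12:00, 16:30–16:50.
Bob ∩ Hassan ∩ Diego: 09:00–11:30.
Single common window of 150 minutes.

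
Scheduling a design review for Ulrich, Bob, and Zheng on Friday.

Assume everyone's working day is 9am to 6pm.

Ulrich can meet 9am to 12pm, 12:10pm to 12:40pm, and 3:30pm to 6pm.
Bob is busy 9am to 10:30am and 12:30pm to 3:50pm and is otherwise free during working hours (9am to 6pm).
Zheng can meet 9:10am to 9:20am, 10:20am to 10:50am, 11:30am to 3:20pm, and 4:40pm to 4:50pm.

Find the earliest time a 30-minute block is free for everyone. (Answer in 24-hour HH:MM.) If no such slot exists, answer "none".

11:30

Bob free within 09:00–18:00: 10:30–12:30, 15:50–18:00.
Ulrich ∩ Bob: 10:30–12:00, 12:10–12:30, 15:50–18:00.
Ulrich ∩ Bob ∩ Zheng: 10:30–10:50, 11:30–12:00, 12:10–12:30, 16:40–16:50.
Windows ≥ 30 min: 11:30–12:00.
Earliest such window starts at 11:30.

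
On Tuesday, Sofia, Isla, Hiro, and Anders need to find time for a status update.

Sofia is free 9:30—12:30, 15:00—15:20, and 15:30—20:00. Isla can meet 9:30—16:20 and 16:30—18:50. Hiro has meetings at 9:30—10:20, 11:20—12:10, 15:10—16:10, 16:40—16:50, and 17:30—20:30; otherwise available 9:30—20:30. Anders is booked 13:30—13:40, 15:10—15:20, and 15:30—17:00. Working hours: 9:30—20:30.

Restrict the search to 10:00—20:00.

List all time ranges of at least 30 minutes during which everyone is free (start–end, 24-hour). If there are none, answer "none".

10:20–11:20, 17:00–17:30

Hiro free within 09:30–20:30: 10:20–11:20, 12:10–15:10, 16:10–16:40, 16:50–17:30.
Anders free within 09:30–20:30: 09:30–13:30, 13:40–15:10, 15:20–15:30, 17:00–20:30.
Sofia ∩ Isla: 09:30–12:30, 15:00–15:20, 15:30–16:20, 16:30–18:50.
Sofia ∩ Isla ∩ Hiro: 10:20–11:20, 12:10–12:30, 15:00–15:10, 16:10–16:20, 16:30–16:40, 16:50–17:30.
Sofia ∩ Isla ∩ Hiro ∩ Anders: 10:20–11:20, 12:10–12:30, 15:00–15:10, 17:00–17:30.
Restricted to 10:00–20:00: 10:20–11:20, 12:10–12:30, 15:00–15:10, 17:00–17:30.
Windows ≥ 30 min: 10:20–11:20, 17:00–17:30.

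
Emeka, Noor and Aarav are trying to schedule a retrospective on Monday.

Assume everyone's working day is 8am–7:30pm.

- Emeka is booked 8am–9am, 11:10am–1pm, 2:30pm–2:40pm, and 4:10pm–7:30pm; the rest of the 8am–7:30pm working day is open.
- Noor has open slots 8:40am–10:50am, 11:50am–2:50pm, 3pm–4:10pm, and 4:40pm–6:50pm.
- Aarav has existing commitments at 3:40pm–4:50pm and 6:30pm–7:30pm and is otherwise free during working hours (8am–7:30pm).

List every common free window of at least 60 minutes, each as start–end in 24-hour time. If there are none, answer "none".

Emeka free within 08:00–19:30: 09:00–11:10, 13:00–14:30, 14:40–16:10.
Aarav free within 08:00–19:30: 08:00–15:40, 16:50–18:30.
Emeka ∩ Noor: 09:00–10:50, 13:00–14:30, 14:40–14:50, 15:00–16:10.
Emeka ∩ Noor ∩ Aarav: 09:00–10:50, 13:00–14:30, 14:40–14:50, 15:00–15:40.
Windows ≥ 60 min: 09:00–10:50, 13:00–14:30.

09:00–10:50, 13:00–14:30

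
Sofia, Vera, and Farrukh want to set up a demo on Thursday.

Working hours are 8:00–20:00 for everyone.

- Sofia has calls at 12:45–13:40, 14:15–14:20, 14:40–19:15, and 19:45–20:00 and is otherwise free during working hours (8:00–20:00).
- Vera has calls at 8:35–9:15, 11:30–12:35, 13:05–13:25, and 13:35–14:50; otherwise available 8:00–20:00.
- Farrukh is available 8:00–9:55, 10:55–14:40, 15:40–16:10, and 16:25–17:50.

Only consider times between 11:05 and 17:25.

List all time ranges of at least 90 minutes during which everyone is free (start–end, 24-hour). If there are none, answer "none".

Sofia free within 08:00–20:00: 08:00–12:45, 13:40–14:15, 14:20–14:40, 19:15–19:45.
Vera free within 08:00–20:00: 08:00–08:35, 09:15–11:30, 12:35–13:05, 13:25–13:35, 14:50–20:00.
Sofia ∩ Vera: 08:00–08:35, 09:15–11:30, 12:35–12:45, 19:15–19:45.
Sofia ∩ Vera ∩ Farrukh: 08:00–08:35, 09:15–09:55, 10:55–11:30, 12:35–12:45.
Restricted to 11:05–17:25: 11:05–11:30, 12:35–12:45.
Windows ≥ 90 min: (none).

none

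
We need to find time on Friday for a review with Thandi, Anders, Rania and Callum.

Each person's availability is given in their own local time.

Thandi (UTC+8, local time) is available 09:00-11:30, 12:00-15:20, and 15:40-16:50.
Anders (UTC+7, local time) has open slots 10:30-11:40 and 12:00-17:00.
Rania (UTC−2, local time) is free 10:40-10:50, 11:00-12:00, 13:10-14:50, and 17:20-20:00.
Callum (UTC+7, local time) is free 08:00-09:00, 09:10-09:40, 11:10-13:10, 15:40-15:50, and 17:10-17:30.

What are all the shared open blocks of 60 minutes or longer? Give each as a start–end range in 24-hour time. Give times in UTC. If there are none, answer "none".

Thandi → UTC: 01:00–03:30, 04:00–07:20, 07:40–08:50.
Anders → UTC: 03:30–04:40, 05:00–10:00.
Rania → UTC: 12:40–12:50, 13:00–14:00, 15:10–16:50, 19:20–22:00.
Callum → UTC: 01:00–02:00, 02:10–02:40, 04:10–06:10, 08:40–08:50, 10:10–10:30.
Thandi ∩ Anders: 04:00–04:40, 05:00–07:20, 07:40–08:50.
Thandi ∩ Anders ∩ Rania: (none).
Thandi ∩ Anders ∩ Rania ∩ Callum: (none).
Windows ≥ 60 min: (none).

none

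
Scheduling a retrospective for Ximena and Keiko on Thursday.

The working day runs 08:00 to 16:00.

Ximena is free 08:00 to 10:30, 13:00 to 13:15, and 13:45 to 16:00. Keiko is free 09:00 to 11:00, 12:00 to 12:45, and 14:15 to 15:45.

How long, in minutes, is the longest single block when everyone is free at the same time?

90 minutes

Ximena ∩ Keiko: 09:00–10:30, 14:15–15:45.
Common window lengths: 90, 90 min; longest is 90.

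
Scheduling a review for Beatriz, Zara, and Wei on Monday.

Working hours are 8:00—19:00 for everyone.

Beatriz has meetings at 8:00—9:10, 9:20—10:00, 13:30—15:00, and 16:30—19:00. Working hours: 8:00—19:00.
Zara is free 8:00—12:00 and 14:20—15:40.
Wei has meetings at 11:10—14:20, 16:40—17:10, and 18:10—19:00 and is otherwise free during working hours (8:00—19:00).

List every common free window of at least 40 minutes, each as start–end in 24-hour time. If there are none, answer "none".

Beatriz free within 08:00–19:00: 09:10–09:20, 10:00–13:30, 15:00–16:30.
Wei free within 08:00–19:00: 08:00–11:10, 14:20–16:40, 17:10–18:10.
Beatriz ∩ Zara: 09:10–09:20, 10:00–12:00, 15:00–15:40.
Beatriz ∩ Zara ∩ Wei: 09:10–09:20, 10:00–11:10, 15:00–15:40.
Windows ≥ 40 min: 10:00–11:10, 15:00–15:40.

10:00–11:10, 15:00–15:40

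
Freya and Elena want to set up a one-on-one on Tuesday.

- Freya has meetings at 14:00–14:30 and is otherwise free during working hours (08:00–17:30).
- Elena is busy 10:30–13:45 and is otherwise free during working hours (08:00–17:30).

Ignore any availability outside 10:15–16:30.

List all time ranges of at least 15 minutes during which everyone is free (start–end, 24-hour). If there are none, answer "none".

Freya free within 08:00–17:30: 08:00–14:00, 14:30–17:30.
Elena free within 08:00–17:30: 08:00–10:30, 13:45–17:30.
Freya ∩ Elena: 08:00–10:30, 13:45–14:00, 14:30–17:30.
Restricted to 10:15–16:30: 10:15–10:30, 13:45–14:00, 14:30–16:30.
Windows ≥ 15 min: 10:15–10:30, 13:45–14:00, 14:30–16:30.

10:15–10:30, 13:45–14:00, 14:30–16:30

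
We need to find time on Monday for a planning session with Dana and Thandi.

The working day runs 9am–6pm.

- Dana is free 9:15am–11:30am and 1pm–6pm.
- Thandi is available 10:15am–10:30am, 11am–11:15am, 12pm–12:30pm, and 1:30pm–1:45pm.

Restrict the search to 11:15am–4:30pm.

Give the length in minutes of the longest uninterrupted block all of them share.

15 minutes

Dana ∩ Thandi: 10:15–10:30, 11:00–11:15, 13:30–13:45.
Restricted to 11:15–16:30: 13:30–13:45.
Single common window of 15 minutes.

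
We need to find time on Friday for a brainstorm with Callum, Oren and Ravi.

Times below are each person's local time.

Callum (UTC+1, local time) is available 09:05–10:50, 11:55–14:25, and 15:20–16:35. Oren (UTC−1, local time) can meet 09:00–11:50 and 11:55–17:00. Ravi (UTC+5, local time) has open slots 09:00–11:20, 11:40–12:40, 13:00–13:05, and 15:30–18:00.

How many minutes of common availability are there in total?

120 minutes

Callum → UTC: 08:05–09:50, 10:55–13:25, 14:20–15:35.
Oren → UTC: 10:00–12:50, 12:55–18:00.
Ravi → UTC: 04:00–06:20, 06:40–07:40, 08:00–08:05, 10:30–13:00.
Callum ∩ Oren: 10:55–12:50, 12:55–13:25, 14:20–15:35.
Callum ∩ Oren ∩ Ravi: 10:55–12:50, 12:55–13:00.
Total common minutes: 115 + 5 = 120.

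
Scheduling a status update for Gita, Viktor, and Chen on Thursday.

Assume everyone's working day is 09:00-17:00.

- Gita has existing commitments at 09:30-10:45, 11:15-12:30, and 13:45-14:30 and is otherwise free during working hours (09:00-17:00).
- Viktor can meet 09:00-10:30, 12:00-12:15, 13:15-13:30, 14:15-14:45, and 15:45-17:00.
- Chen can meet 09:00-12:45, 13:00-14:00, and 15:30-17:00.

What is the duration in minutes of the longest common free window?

75 minutes

Gita free within 09:00–17:00: 09:00–09:30, 10:45–11:15, 12:30–13:45, 14:30–17:00.
Gita ∩ Viktor: 09:00–09:30, 13:15–13:30, 14:30–14:45, 15:45–17:00.
Gita ∩ Viktor ∩ Chen: 09:00–09:30, 13:15–13:30, 15:45–17:00.
Common window lengths: 30, 15, 75 min; longest is 75.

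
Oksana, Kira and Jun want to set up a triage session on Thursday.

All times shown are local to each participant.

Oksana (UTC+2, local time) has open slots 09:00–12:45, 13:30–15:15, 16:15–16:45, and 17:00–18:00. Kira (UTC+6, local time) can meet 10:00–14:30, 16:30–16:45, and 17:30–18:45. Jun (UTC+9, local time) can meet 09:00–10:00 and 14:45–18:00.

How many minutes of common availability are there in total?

Oksana → UTC: 07:00–10:45, 11:30–13:15, 14:15–14:45, 15:00–16:00.
Kira → UTC: 04:00–08:30, 10:30–10:45, 11:30–12:45.
Jun → UTC: 00:00–01:00, 05:45–09:00.
Oksana ∩ Kira: 07:00–08:30, 10:30–10:45, 11:30–12:45.
Oksana ∩ Kira ∩ Jun: 07:00–08:30.
Total common minutes: 90.

90 minutes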